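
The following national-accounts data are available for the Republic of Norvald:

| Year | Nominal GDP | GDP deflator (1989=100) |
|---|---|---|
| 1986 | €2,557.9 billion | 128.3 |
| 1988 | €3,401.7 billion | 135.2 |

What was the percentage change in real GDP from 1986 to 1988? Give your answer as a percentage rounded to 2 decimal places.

Real GDP 1986 = 2557.9 / 1.283 = 1993.69.
Real GDP 1988 = 3401.7 / 1.352 = 2516.05.
Real growth = 2516.05 / 1993.69 − 1 = 0.2620.

26.20%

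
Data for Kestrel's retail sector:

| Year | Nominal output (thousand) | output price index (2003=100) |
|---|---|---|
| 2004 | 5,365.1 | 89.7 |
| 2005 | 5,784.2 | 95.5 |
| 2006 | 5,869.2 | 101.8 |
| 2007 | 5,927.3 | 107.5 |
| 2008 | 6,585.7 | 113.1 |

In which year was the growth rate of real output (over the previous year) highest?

2005: real = 5784.2/0.955 = 6056.75; growth vs 2004 (5981.16) = 1.26%.
2006: real = 5869.2/1.018 = 5765.42; growth vs 2005 (6056.75) = -4.81%.
2007: real = 5927.3/1.075 = 5513.77; growth vs 2006 (5765.42) = -4.36%.
2008: real = 6585.7/1.131 = 5822.90; growth vs 2007 (5513.77) = 5.61%.

2008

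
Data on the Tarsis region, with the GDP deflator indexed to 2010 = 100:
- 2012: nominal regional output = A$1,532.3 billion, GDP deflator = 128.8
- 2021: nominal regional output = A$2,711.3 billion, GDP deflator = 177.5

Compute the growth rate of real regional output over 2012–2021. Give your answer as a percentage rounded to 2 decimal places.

28.40%

Deflate each year: 2012 → 1532.3/1.288 = 1189.67; 2021 → 2711.3/1.775 = 1527.49.
So real regional output changed by 1527.49/1189.67 − 1 = 0.2840, i.e. 28.40%.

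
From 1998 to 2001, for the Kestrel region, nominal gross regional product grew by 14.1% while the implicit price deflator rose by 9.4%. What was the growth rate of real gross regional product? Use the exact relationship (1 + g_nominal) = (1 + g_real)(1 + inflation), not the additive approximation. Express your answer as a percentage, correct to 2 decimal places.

(1 + g_nom) = (1 + g_real)(1 + π), so g_real = 1.1410 / 1.0940 − 1 = 0.04296.

4.30%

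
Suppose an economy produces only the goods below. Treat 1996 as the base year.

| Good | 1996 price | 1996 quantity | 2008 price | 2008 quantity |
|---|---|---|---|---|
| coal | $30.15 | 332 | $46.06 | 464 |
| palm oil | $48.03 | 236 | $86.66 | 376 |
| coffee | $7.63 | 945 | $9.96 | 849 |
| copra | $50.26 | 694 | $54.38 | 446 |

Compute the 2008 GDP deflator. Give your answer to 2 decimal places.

Nominal GDP 2008 = 46.06·464 + 86.66·376 + 9.96·849 + 54.38·446 = 86665.52.
Real GDP 2008 (at 1996 prices) = 30.15·464 + 48.03·376 + 7.63·849 + 50.26·446 = 60942.71.
Deflator = Nominal/Real × 100 = 86665.52/60942.71 × 100 = 142.208.

142.21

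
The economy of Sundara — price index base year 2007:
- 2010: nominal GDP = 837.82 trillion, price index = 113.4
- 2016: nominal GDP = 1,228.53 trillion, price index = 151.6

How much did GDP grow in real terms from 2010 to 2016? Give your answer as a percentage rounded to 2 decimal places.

Deflate each year: 2010 → 837.82/1.134 = 738.82; 2016 → 1228.53/1.516 = 810.38.
So real GDP changed by 810.38/738.82 − 1 = 0.0969, i.e. 9.69%.

9.69%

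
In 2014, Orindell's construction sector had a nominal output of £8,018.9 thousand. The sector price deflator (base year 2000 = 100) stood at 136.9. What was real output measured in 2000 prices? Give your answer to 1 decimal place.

Real output = Nominal / (sector price deflator/100) = 8018.9 / 1.369 = 5857.49.

£5,857.5 thousand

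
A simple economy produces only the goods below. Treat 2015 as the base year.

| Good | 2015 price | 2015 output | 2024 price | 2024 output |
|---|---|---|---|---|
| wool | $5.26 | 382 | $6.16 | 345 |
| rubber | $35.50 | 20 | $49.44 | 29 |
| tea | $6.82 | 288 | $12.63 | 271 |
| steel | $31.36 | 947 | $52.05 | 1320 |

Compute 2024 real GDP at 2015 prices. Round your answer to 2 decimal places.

Real GDP 2024 = Σ (p_2015 × q_2024) = 5.26·345 + 35.50·29 + 6.82·271 + 31.36·1320 = 46087.62.

$46087.62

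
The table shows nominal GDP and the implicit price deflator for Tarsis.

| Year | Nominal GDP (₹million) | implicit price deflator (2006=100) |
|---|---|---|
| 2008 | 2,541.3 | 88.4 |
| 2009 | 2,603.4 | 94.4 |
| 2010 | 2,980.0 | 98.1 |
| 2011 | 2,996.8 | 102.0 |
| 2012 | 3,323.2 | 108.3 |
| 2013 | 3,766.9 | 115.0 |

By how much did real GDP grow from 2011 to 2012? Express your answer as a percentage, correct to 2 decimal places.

4.44%

Real GDP 2011 = 2996.8/1.020 = 2938.04.
Real GDP 2012 = 3323.2/1.083 = 3068.51.
Change = 3068.51/2938.04 − 1 = 0.0444.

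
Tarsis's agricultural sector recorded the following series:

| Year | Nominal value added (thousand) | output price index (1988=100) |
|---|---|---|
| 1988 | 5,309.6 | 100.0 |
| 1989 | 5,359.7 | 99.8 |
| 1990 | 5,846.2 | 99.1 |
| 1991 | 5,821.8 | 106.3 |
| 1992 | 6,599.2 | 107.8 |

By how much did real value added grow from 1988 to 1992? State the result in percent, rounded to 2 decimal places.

Real value added 1988 = 5309.6/1.000 = 5309.60.
Real value added 1992 = 6599.2/1.078 = 6121.71.
Change = 6121.71/5309.60 − 1 = 0.1530.

15.30%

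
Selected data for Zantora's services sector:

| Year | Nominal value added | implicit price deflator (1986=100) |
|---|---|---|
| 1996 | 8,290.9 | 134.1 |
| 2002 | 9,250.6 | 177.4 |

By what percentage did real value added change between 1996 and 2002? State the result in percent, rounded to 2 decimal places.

-15.66%

Real value added 1996 = 8290.9 / 1.341 = 6182.62.
Real value added 2002 = 9250.6 / 1.774 = 5214.54.
Real growth = 5214.54 / 6182.62 − 1 = -0.1566.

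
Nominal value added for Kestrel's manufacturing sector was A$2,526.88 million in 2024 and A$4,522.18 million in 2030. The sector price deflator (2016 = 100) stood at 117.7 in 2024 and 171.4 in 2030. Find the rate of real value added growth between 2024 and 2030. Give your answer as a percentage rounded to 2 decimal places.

Real value added 2024 = 2526.88 / 1.177 = 2146.88.
Real value added 2030 = 4522.18 / 1.714 = 2638.38.
Real growth = 2638.38 / 2146.88 − 1 = 0.2289.

22.89%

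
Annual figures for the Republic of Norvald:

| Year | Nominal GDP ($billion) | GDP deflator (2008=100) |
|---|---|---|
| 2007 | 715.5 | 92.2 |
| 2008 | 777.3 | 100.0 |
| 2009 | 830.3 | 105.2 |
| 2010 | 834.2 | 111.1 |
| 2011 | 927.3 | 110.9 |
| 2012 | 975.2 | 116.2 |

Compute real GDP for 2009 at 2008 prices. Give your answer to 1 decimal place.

$789.3 billion

Real GDP 2009 = 830.3 / 1.052 = 789.26.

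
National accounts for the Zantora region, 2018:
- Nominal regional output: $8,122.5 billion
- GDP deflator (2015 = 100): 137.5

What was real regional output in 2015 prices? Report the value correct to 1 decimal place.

$5,907.3 billion

Real regional output = Nominal / (GDP deflator/100) = 8122.5 / 1.375 = 5907.27.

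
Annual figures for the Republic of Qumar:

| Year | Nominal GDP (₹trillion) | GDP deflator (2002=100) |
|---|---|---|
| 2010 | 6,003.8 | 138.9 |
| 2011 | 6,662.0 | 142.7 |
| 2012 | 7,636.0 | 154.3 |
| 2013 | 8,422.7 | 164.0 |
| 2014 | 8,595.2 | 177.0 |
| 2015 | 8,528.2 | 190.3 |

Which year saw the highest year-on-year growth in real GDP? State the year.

2011

2011: real = 6662.0/1.427 = 4668.54; growth vs 2010 (4322.39) = 8.01%.
2012: real = 7636.0/1.543 = 4948.80; growth vs 2011 (4668.54) = 6.00%.
2013: real = 8422.7/1.640 = 5135.79; growth vs 2012 (4948.80) = 3.78%.
2014: real = 8595.2/1.770 = 4856.05; growth vs 2013 (5135.79) = -5.45%.
2015: real = 8528.2/1.903 = 4481.45; growth vs 2014 (4856.05) = -7.71%.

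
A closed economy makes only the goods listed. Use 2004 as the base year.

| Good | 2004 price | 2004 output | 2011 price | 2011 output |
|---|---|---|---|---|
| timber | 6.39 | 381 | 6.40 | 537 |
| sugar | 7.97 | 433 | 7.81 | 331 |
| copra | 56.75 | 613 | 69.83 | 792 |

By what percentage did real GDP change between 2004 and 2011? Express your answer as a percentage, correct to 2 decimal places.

25.43%

Real GDP 2004 = Nominal GDP 2004 = 6.39·381 + 7.97·433 + 56.75·613 = 40673.35.
Real GDP 2011 (at 2004 prices) = 6.39·537 + 7.97·331 + 56.75·792 = 51015.50.
Real growth = 51015.50/40673.35 − 1 = 0.2543.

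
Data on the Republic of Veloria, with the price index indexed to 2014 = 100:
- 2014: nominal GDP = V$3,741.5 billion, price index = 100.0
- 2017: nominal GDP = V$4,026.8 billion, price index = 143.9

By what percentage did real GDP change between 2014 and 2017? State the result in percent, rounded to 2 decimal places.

-25.21%

Real GDP 2014 = 3741.5 / 1.000 = 3741.50.
Real GDP 2017 = 4026.8 / 1.439 = 2798.33.
Real growth = 2798.33 / 3741.50 − 1 = -0.2521.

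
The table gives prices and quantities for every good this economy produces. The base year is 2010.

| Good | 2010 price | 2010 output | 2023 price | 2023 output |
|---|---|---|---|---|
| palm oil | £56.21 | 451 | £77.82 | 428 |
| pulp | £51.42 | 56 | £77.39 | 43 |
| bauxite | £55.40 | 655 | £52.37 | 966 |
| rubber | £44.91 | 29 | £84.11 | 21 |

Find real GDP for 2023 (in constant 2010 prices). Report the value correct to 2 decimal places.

£80728.45

Real GDP 2023 = Σ (p_2010 × q_2023) = 56.21·428 + 51.42·43 + 55.40·966 + 44.91·21 = 80728.45.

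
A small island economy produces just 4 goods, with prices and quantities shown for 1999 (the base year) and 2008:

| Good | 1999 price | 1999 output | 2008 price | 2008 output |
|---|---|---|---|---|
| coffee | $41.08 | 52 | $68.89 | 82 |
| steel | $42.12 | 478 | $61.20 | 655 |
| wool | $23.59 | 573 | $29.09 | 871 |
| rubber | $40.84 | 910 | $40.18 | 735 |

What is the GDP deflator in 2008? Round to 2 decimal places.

Nominal GDP 2008 = 68.89·82 + 61.20·655 + 29.09·871 + 40.18·735 = 100604.67.
Real GDP 2008 (at 1999 prices) = 41.08·82 + 42.12·655 + 23.59·871 + 40.84·735 = 81521.45.
Deflator = Nominal/Real × 100 = 100604.67/81521.45 × 100 = 123.409.

123.41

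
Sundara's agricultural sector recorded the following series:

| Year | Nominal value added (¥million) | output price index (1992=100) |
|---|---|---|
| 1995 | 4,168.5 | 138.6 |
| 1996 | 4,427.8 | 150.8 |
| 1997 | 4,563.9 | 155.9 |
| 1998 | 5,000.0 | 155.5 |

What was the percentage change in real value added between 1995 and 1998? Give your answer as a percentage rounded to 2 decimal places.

6.91%

Real value added 1995 = 4168.5/1.386 = 3007.58.
Real value added 1998 = 5000.0/1.555 = 3215.43.
Change = 3215.43/3007.58 − 1 = 0.0691.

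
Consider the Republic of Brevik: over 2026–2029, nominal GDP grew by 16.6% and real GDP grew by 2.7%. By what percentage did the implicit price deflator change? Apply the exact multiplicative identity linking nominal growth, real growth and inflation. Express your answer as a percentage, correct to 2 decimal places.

(1 + g_nom) = (1 + g_real)(1 + π), so π = 1.1660 / 1.0270 − 1 = 0.13535.

13.53%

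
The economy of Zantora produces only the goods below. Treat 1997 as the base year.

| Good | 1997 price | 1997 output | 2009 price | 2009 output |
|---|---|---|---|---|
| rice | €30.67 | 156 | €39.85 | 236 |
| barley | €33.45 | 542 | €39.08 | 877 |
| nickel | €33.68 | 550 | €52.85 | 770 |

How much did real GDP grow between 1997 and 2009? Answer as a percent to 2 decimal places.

50.84%

Real GDP 1997 = Nominal GDP 1997 = 30.67·156 + 33.45·542 + 33.68·550 = 41438.42.
Real GDP 2009 (at 1997 prices) = 30.67·236 + 33.45·877 + 33.68·770 = 62507.37.
Real growth = 62507.37/41438.42 − 1 = 0.5084.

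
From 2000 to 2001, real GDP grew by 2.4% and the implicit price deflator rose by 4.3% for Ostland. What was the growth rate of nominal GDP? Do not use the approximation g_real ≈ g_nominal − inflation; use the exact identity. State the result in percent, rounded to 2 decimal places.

(1 + g_nom) = (1 + g_real)(1 + π) = 1.0240 × 1.0430 = 1.06803.

6.80%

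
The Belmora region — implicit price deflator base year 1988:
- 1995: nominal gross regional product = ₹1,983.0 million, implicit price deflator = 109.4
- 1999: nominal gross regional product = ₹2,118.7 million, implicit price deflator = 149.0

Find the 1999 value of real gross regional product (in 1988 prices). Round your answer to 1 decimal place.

Real gross regional product = Nominal / (implicit price deflator/100) = 2118.7 / 1.490 = 1421.95.

₹1,421.9 million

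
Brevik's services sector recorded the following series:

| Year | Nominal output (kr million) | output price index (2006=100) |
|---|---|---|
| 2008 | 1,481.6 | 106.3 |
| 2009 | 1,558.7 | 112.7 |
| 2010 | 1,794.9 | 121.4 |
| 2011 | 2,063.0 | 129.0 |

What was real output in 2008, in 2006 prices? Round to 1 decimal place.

kr 1,393.8 million

Real output 2008 = 1481.6 / 1.063 = 1393.79.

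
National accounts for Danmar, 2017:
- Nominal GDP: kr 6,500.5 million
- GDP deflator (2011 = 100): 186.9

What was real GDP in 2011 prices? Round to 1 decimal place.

kr 3,478.1 million

Real GDP = Nominal / (GDP deflator/100) = 6500.5 / 1.869 = 3478.06.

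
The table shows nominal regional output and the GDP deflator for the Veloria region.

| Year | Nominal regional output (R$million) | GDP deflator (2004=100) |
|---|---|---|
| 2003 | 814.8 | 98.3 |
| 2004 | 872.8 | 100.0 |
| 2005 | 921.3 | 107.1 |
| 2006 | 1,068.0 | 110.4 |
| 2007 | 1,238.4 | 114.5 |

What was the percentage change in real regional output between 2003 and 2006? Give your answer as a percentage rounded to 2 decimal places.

16.71%

Real regional output 2003 = 814.8/0.983 = 828.89.
Real regional output 2006 = 1068.0/1.104 = 967.39.
Change = 967.39/828.89 − 1 = 0.1671.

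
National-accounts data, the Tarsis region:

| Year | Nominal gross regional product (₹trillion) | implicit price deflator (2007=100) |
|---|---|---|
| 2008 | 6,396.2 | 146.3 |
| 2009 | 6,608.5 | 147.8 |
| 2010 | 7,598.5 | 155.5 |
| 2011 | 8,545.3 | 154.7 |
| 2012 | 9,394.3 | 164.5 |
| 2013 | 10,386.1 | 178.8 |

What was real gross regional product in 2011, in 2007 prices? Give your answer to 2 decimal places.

Real gross regional product 2011 = 8545.3 / 1.547 = 5523.79.

₹5,523.79 trillion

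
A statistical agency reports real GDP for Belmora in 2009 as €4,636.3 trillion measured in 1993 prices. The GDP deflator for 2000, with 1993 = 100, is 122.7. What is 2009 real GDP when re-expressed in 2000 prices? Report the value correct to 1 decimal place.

Real GDP in 2000 prices = Real GDP in 1993 prices × (P_2000/P_1993) = 4636.3 × 1.227 = 5688.74.

€5,688.7 trillion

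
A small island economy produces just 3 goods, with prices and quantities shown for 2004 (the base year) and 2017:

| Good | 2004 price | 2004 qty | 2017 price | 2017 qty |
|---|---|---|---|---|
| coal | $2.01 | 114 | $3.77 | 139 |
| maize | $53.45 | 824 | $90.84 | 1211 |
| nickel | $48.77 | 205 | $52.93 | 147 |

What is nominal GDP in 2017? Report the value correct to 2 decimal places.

Nominal GDP 2017 = Σ (p_2017 × q_2017) = 3.77·139 + 90.84·1211 + 52.93·147 = 118311.98.

$118311.98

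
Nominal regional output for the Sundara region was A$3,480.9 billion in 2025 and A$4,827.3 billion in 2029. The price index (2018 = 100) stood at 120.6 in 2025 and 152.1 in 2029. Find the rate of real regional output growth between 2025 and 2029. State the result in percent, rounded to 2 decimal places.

9.96%

Deflate each year: 2025 → 3480.9/1.206 = 2886.32; 2029 → 4827.3/1.521 = 3173.77.
So real regional output changed by 3173.77/2886.32 − 1 = 0.0996, i.e. 9.96%.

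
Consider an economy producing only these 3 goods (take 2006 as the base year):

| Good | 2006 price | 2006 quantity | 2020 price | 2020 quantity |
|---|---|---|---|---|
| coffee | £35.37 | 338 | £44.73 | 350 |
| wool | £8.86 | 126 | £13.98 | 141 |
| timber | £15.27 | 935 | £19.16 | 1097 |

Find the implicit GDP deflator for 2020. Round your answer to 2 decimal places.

Nominal GDP 2020 = 44.73·350 + 13.98·141 + 19.16·1097 = 38645.20.
Real GDP 2020 (at 2006 prices) = 35.37·350 + 8.86·141 + 15.27·1097 = 30379.95.
Deflator = Nominal/Real × 100 = 38645.20/30379.95 × 100 = 127.206.

127.21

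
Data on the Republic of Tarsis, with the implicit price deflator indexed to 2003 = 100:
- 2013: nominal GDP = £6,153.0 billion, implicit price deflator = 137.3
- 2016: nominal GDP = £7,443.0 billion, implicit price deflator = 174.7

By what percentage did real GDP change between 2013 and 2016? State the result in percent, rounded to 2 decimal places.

Deflate each year: 2013 → 6153.0/1.373 = 4481.43; 2016 → 7443.0/1.747 = 4260.45.
So real GDP changed by 4260.45/4481.43 − 1 = -0.0493, i.e. -4.93%.

-4.93%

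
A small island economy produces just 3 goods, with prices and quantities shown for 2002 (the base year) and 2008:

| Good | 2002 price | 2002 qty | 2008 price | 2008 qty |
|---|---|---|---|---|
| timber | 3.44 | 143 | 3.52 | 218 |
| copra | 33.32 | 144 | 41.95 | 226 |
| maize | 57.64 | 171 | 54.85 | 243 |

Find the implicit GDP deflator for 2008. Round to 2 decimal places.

Nominal GDP 2008 = 3.52·218 + 41.95·226 + 54.85·243 = 23576.61.
Real GDP 2008 (at 2002 prices) = 3.44·218 + 33.32·226 + 57.64·243 = 22286.76.
Deflator = Nominal/Real × 100 = 23576.61/22286.76 × 100 = 105.788.

105.79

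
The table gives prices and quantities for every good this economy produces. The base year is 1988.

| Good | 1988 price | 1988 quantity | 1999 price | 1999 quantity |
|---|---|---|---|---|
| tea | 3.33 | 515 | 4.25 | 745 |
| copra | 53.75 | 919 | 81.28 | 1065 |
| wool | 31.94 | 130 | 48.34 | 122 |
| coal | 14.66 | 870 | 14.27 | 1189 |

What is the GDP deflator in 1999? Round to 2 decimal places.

138.92

Nominal GDP 1999 = 4.25·745 + 81.28·1065 + 48.34·122 + 14.27·1189 = 112593.96.
Real GDP 1999 (at 1988 prices) = 3.33·745 + 53.75·1065 + 31.94·122 + 14.66·1189 = 81052.02.
Deflator = Nominal/Real × 100 = 112593.96/81052.02 × 100 = 138.916.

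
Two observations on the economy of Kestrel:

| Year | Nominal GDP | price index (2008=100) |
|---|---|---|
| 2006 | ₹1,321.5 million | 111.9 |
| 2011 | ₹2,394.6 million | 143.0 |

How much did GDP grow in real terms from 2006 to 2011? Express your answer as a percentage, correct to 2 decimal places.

41.79%

Deflate each year: 2006 → 1321.5/1.119 = 1180.97; 2011 → 2394.6/1.430 = 1674.55.
So real GDP changed by 1674.55/1180.97 − 1 = 0.4179, i.e. 41.79%.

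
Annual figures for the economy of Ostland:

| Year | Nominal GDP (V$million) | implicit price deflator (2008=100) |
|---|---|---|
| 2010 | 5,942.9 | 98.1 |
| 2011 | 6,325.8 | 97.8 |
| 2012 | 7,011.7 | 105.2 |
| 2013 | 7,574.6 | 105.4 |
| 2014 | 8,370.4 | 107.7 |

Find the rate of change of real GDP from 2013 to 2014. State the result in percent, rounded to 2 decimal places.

8.15%

Real GDP 2013 = 7574.6/1.054 = 7186.53.
Real GDP 2014 = 8370.4/1.077 = 7771.96.
Change = 7771.96/7186.53 − 1 = 0.0815.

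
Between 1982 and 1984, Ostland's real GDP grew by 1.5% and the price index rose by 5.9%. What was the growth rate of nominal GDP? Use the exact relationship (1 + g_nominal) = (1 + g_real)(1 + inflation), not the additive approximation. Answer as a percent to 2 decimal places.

(1 + g_nom) = (1 + g_real)(1 + π) = 1.0150 × 1.0590 = 1.07489.

7.49%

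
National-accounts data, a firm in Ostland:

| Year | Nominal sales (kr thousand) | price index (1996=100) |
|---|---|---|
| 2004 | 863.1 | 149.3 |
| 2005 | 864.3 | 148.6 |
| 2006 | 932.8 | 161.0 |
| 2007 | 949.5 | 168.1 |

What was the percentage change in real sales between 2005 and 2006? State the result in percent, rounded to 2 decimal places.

-0.39%

Real sales 2005 = 864.3/1.486 = 581.63.
Real sales 2006 = 932.8/1.610 = 579.38.
Change = 579.38/581.63 − 1 = -0.0039.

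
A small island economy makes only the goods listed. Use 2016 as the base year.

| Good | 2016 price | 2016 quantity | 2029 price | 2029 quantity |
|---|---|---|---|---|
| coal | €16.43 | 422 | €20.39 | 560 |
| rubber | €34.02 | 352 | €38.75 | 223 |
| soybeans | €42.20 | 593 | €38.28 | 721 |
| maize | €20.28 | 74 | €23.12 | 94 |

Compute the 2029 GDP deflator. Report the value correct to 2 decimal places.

101.45

Nominal GDP 2029 = 20.39·560 + 38.75·223 + 38.28·721 + 23.12·94 = 49832.81.
Real GDP 2029 (at 2016 prices) = 16.43·560 + 34.02·223 + 42.20·721 + 20.28·94 = 49119.78.
Deflator = Nominal/Real × 100 = 49832.81/49119.78 × 100 = 101.452.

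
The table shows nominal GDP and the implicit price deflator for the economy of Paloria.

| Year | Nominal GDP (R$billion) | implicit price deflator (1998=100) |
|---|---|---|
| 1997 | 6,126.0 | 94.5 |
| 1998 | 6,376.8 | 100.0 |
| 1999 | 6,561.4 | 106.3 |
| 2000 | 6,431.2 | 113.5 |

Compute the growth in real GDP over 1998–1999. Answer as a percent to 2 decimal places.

Real GDP 1998 = 6376.8/1.000 = 6376.80.
Real GDP 1999 = 6561.4/1.063 = 6172.53.
Change = 6172.53/6376.80 − 1 = -0.0320.

-3.20%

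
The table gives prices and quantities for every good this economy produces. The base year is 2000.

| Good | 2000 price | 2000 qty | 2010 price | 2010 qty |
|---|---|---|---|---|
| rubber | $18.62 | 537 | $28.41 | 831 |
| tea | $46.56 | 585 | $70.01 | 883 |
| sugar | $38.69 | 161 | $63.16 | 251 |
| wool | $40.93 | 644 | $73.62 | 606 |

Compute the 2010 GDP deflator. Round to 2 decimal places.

160.15

Nominal GDP 2010 = 28.41·831 + 70.01·883 + 63.16·251 + 73.62·606 = 145894.42.
Real GDP 2010 (at 2000 prices) = 18.62·831 + 46.56·883 + 38.69·251 + 40.93·606 = 91100.47.
Deflator = Nominal/Real × 100 = 145894.42/91100.47 × 100 = 160.147.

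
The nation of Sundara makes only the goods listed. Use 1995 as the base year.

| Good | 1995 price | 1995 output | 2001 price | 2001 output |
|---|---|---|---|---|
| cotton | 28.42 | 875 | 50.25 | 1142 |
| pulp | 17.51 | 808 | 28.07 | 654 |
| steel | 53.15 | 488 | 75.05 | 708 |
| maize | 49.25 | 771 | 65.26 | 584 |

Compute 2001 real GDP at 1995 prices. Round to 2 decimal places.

Real GDP 2001 = Σ (p_1995 × q_2001) = 28.42·1142 + 17.51·654 + 53.15·708 + 49.25·584 = 110299.38.

110299.38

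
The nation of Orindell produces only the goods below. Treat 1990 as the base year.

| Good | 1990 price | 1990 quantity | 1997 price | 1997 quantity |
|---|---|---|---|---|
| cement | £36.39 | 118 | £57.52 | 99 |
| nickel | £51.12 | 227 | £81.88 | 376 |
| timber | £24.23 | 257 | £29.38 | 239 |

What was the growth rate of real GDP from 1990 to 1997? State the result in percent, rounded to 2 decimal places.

29.33%

Real GDP 1990 = Nominal GDP 1990 = 36.39·118 + 51.12·227 + 24.23·257 = 22125.37.
Real GDP 1997 (at 1990 prices) = 36.39·99 + 51.12·376 + 24.23·239 = 28614.70.
Real growth = 28614.70/22125.37 − 1 = 0.2933.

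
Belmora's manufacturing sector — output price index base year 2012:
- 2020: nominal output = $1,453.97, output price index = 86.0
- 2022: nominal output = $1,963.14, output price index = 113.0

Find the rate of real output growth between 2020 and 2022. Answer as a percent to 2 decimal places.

2.76%

Real output 2020 = 1453.97 / 0.860 = 1690.66.
Real output 2022 = 1963.14 / 1.130 = 1737.29.
Real growth = 1737.29 / 1690.66 − 1 = 0.0276.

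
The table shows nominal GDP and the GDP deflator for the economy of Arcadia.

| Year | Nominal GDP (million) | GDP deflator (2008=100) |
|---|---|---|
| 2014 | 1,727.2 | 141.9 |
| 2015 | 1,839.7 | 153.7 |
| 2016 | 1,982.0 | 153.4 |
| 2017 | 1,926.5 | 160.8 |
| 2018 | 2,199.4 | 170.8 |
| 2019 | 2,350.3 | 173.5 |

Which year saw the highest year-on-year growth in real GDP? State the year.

2016

2015: real = 1839.7/1.537 = 1196.94; growth vs 2014 (1217.20) = -1.66%.
2016: real = 1982.0/1.534 = 1292.05; growth vs 2015 (1196.94) = 7.95%.
2017: real = 1926.5/1.608 = 1198.07; growth vs 2016 (1292.05) = -7.27%.
2018: real = 2199.4/1.708 = 1287.70; growth vs 2017 (1198.07) = 7.48%.
2019: real = 2350.3/1.735 = 1354.64; growth vs 2018 (1287.70) = 5.20%.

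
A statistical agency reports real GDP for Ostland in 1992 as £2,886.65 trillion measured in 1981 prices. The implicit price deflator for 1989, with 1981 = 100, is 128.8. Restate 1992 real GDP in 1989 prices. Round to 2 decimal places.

£3,718.01 trillion

Real GDP in 1989 prices = Real GDP in 1981 prices × (P_1989/P_1981) = 2886.65 × 1.288 = 3718.01.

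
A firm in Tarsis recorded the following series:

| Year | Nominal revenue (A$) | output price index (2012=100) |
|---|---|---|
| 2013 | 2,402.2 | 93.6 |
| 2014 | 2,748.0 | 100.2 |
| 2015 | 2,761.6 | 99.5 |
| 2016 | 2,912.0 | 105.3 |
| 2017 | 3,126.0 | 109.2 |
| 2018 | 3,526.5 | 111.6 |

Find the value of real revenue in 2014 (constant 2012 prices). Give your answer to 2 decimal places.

Real revenue 2014 = 2748.0 / 1.002 = 2742.51.

A$2,742.51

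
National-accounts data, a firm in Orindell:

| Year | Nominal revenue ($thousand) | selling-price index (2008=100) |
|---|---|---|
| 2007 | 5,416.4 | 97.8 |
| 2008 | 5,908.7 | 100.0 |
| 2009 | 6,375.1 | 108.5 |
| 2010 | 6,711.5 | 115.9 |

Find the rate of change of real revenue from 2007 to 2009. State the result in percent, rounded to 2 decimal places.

6.09%

Real revenue 2007 = 5416.4/0.978 = 5538.24.
Real revenue 2009 = 6375.1/1.085 = 5875.67.
Change = 5875.67/5538.24 − 1 = 0.0609.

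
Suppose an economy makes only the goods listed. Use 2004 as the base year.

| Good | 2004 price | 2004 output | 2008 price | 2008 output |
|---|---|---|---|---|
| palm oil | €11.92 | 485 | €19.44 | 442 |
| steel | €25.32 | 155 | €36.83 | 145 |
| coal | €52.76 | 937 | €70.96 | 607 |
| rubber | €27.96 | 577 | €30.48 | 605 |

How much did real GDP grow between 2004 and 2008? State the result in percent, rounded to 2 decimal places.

Real GDP 2004 = Nominal GDP 2004 = 11.92·485 + 25.32·155 + 52.76·937 + 27.96·577 = 75274.84.
Real GDP 2008 (at 2004 prices) = 11.92·442 + 25.32·145 + 52.76·607 + 27.96·605 = 57881.16.
Real growth = 57881.16/75274.84 − 1 = -0.2311.

-23.11%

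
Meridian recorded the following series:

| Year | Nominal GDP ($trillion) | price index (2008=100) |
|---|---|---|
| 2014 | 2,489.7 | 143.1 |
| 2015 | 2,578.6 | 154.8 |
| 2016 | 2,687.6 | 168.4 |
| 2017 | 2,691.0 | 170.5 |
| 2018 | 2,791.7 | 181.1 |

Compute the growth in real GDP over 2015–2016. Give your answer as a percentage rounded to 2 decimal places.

Real GDP 2015 = 2578.6/1.548 = 1665.76.
Real GDP 2016 = 2687.6/1.684 = 1595.96.
Change = 1595.96/1665.76 − 1 = -0.0419.

-4.19%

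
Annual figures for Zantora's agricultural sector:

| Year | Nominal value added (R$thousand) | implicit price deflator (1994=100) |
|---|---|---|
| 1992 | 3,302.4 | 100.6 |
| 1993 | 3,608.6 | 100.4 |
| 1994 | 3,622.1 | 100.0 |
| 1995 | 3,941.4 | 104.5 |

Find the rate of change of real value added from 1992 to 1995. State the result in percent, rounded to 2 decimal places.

Real value added 1992 = 3302.4/1.006 = 3282.70.
Real value added 1995 = 3941.4/1.045 = 3771.67.
Change = 3771.67/3282.70 − 1 = 0.1490.

14.90%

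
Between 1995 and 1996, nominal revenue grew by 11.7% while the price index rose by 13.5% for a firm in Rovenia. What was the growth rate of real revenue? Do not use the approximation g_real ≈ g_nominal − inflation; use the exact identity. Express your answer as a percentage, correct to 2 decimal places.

(1 + g_nom) = (1 + g_real)(1 + π), so g_real = 1.1170 / 1.1350 − 1 = -0.01586.

-1.59%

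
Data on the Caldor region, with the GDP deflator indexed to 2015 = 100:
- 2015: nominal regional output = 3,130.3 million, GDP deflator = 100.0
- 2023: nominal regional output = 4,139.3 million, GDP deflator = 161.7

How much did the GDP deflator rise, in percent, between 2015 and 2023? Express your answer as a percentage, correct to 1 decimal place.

61.7%

Price-level change = 161.7 / 100.0 − 1 = 0.6170.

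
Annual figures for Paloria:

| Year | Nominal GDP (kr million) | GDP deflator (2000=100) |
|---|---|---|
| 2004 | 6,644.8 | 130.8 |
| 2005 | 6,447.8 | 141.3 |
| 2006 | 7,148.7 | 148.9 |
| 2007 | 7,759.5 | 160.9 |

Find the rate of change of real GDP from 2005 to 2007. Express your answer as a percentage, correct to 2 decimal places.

Real GDP 2005 = 6447.8/1.413 = 4563.20.
Real GDP 2007 = 7759.5/1.609 = 4822.56.
Change = 4822.56/4563.20 − 1 = 0.0568.

5.68%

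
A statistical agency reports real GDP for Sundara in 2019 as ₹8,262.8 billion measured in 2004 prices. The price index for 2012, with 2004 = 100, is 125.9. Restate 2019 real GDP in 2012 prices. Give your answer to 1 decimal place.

₹10,402.9 billion

Real GDP in 2012 prices = Real GDP in 2004 prices × (P_2012/P_2004) = 8262.8 × 1.259 = 10402.87.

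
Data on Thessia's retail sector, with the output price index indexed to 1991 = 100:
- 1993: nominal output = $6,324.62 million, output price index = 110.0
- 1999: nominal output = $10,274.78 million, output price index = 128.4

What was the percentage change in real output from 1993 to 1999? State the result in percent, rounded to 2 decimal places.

39.18%

Deflate each year: 1993 → 6324.62/1.100 = 5749.65; 1999 → 10274.78/1.284 = 8002.17.
So real output changed by 8002.17/5749.65 − 1 = 0.3918, i.e. 39.18%.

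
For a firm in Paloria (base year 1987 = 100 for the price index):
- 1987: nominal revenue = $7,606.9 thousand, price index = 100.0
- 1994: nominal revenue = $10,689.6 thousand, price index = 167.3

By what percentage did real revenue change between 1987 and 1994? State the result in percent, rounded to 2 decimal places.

-16.00%

Deflate each year: 1987 → 7606.9/1.000 = 7606.90; 1994 → 10689.6/1.673 = 6389.48.
So real revenue changed by 6389.48/7606.90 − 1 = -0.1600, i.e. -16.00%.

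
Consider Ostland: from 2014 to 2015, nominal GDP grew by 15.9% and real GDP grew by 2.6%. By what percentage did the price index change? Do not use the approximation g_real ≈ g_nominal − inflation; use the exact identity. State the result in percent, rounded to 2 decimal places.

12.96%

(1 + g_nom) = (1 + g_real)(1 + π), so π = 1.1590 / 1.0260 − 1 = 0.12963.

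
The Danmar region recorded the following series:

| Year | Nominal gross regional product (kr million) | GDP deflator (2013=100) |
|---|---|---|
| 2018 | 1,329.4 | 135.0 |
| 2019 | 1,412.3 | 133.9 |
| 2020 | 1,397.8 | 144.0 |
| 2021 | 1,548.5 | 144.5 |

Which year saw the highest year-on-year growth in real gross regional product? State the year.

2019: real = 1412.3/1.339 = 1054.74; growth vs 2018 (984.74) = 7.11%.
2020: real = 1397.8/1.440 = 970.69; growth vs 2019 (1054.74) = -7.97%.
2021: real = 1548.5/1.445 = 1071.63; growth vs 2020 (970.69) = 10.40%.

2021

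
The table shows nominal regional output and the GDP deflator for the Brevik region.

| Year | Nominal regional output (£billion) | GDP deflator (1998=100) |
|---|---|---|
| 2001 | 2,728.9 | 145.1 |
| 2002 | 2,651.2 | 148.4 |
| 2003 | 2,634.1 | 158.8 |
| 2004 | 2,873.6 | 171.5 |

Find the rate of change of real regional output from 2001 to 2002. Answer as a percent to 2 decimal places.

Real regional output 2001 = 2728.9/1.451 = 1880.70.
Real regional output 2002 = 2651.2/1.484 = 1786.52.
Change = 1786.52/1880.70 − 1 = -0.0501.

-5.01%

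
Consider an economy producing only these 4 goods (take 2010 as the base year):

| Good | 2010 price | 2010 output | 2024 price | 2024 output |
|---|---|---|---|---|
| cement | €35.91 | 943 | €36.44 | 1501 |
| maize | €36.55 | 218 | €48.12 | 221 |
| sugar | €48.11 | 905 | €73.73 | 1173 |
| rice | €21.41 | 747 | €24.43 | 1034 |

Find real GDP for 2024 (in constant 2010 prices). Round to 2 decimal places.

€140549.43

Real GDP 2024 = Σ (p_2010 × q_2024) = 35.91·1501 + 36.55·221 + 48.11·1173 + 21.41·1034 = 140549.43.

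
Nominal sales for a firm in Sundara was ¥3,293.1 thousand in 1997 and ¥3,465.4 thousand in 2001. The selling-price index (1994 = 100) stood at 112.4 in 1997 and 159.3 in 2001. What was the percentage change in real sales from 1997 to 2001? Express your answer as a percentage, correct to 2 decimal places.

-25.75%

Deflate each year: 1997 → 3293.1/1.124 = 2929.80; 2001 → 3465.4/1.593 = 2175.39.
So real sales changed by 2175.39/2929.80 − 1 = -0.2575, i.e. -25.75%.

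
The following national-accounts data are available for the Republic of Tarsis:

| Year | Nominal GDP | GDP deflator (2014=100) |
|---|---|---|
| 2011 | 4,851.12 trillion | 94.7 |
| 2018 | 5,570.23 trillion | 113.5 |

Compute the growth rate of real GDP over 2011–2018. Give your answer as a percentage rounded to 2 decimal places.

Real GDP 2011 = 4851.12 / 0.947 = 5122.62.
Real GDP 2018 = 5570.23 / 1.135 = 4907.69.
Real growth = 4907.69 / 5122.62 − 1 = -0.0420.

-4.20%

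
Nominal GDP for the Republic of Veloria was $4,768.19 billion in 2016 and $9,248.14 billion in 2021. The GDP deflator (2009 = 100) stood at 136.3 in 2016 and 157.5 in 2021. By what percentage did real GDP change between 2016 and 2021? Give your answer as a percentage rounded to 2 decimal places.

Deflate each year: 2016 → 4768.19/1.363 = 3498.31; 2021 → 9248.14/1.575 = 5871.83.
So real GDP changed by 5871.83/3498.31 − 1 = 0.6785, i.e. 67.85%.

67.85%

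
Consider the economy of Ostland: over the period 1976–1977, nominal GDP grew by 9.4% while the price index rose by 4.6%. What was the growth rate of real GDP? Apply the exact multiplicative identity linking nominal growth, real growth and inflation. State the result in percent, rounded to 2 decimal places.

4.59%

(1 + g_nom) = (1 + g_real)(1 + π), so g_real = 1.0940 / 1.0460 − 1 = 0.04589.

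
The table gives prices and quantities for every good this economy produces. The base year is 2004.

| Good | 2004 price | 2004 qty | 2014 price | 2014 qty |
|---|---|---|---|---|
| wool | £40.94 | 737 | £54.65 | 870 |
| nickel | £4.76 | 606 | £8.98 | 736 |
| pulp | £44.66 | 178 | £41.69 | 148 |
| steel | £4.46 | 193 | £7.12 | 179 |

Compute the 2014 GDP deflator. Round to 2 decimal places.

132.39

Nominal GDP 2014 = 54.65·870 + 8.98·736 + 41.69·148 + 7.12·179 = 61599.38.
Real GDP 2014 (at 2004 prices) = 40.94·870 + 4.76·736 + 44.66·148 + 4.46·179 = 46529.18.
Deflator = Nominal/Real × 100 = 61599.38/46529.18 × 100 = 132.389.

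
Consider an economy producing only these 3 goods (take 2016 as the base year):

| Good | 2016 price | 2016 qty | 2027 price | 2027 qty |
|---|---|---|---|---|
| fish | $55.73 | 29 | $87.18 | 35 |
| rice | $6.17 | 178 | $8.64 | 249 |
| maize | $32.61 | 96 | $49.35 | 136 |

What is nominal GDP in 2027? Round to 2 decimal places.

$11914.26

Nominal GDP 2027 = Σ (p_2027 × q_2027) = 87.18·35 + 8.64·249 + 49.35·136 = 11914.26.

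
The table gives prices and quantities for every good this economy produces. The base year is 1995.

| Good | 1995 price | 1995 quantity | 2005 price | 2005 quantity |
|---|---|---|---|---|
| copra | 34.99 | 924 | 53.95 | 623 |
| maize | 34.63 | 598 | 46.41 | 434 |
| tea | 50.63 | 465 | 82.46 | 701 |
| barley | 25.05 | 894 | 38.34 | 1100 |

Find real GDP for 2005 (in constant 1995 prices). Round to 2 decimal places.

Real GDP 2005 = Σ (p_1995 × q_2005) = 34.99·623 + 34.63·434 + 50.63·701 + 25.05·1100 = 99874.82.

99874.82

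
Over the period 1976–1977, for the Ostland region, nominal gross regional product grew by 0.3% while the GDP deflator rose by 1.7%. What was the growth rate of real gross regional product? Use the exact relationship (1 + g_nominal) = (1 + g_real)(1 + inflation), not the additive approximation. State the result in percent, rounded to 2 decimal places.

-1.38%

(1 + g_nom) = (1 + g_real)(1 + π), so g_real = 1.0030 / 1.0170 − 1 = -0.01377.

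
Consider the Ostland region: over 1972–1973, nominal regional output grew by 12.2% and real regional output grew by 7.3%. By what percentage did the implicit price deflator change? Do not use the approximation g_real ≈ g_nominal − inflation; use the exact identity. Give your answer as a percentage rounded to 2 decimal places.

4.57%

(1 + g_nom) = (1 + g_real)(1 + π), so π = 1.1220 / 1.0730 − 1 = 0.04567.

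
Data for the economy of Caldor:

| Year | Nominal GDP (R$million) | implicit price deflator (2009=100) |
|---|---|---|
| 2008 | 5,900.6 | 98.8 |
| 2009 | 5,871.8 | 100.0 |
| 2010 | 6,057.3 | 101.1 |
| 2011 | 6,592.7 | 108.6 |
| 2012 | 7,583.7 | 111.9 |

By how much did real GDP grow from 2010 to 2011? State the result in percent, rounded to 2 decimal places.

Real GDP 2010 = 6057.3/1.011 = 5991.39.
Real GDP 2011 = 6592.7/1.086 = 6070.63.
Change = 6070.63/5991.39 − 1 = 0.0132.

1.32%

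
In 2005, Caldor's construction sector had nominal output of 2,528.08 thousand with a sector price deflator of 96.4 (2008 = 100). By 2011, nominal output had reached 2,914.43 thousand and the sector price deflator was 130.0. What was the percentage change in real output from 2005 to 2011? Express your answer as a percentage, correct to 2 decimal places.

Deflate each year: 2005 → 2528.08/0.964 = 2622.49; 2011 → 2914.43/1.300 = 2241.87.
So real output changed by 2241.87/2622.49 − 1 = -0.1451, i.e. -14.51%.

-14.51%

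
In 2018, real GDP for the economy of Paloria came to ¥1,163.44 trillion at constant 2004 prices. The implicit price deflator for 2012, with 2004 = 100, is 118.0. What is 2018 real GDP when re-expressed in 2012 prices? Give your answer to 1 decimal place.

Real GDP in 2012 prices = Real GDP in 2004 prices × (P_2012/P_2004) = 1163.44 × 1.180 = 1372.86.

¥1,372.9 trillion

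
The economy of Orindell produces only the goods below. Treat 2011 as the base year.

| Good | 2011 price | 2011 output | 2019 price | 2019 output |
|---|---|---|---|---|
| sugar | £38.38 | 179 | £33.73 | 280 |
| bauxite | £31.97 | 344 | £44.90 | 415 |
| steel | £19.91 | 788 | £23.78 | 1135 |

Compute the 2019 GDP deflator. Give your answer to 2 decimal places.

118.14

Nominal GDP 2019 = 33.73·280 + 44.90·415 + 23.78·1135 = 55068.20.
Real GDP 2019 (at 2011 prices) = 38.38·280 + 31.97·415 + 19.91·1135 = 46611.80.
Deflator = Nominal/Real × 100 = 55068.20/46611.80 × 100 = 118.142.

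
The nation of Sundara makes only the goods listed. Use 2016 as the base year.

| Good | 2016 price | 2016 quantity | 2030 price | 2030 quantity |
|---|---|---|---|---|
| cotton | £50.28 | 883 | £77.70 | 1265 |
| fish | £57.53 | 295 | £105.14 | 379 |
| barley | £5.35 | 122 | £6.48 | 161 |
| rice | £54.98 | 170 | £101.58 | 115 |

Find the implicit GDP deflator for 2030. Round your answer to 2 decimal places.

Nominal GDP 2030 = 77.70·1265 + 105.14·379 + 6.48·161 + 101.58·115 = 150863.54.
Real GDP 2030 (at 2016 prices) = 50.28·1265 + 57.53·379 + 5.35·161 + 54.98·115 = 92592.12.
Deflator = Nominal/Real × 100 = 150863.54/92592.12 × 100 = 162.933.

162.93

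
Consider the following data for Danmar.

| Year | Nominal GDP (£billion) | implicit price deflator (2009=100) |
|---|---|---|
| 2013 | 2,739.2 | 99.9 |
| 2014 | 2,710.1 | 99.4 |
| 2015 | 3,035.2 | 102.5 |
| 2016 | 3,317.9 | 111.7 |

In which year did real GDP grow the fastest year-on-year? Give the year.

2014: real = 2710.1/0.994 = 2726.46; growth vs 2013 (2741.94) = -0.56%.
2015: real = 3035.2/1.025 = 2961.17; growth vs 2014 (2726.46) = 8.61%.
2016: real = 3317.9/1.117 = 2970.37; growth vs 2015 (2961.17) = 0.31%.

2015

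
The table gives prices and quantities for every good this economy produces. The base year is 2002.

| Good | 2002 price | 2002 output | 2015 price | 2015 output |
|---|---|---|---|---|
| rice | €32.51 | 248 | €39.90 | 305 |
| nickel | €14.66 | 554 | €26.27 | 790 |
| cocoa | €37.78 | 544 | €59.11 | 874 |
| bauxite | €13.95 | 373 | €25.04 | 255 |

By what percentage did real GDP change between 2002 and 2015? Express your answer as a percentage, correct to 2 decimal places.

38.47%

Real GDP 2002 = Nominal GDP 2002 = 32.51·248 + 14.66·554 + 37.78·544 + 13.95·373 = 41939.79.
Real GDP 2015 (at 2002 prices) = 32.51·305 + 14.66·790 + 37.78·874 + 13.95·255 = 58073.92.
Real growth = 58073.92/41939.79 − 1 = 0.3847.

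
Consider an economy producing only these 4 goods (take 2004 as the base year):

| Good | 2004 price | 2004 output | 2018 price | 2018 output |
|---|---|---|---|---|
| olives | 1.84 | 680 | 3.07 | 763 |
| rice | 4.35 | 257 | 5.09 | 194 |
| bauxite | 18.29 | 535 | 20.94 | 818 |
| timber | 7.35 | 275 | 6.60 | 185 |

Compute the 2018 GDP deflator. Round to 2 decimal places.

Nominal GDP 2018 = 3.07·763 + 5.09·194 + 20.94·818 + 6.60·185 = 21679.79.
Real GDP 2018 (at 2004 prices) = 1.84·763 + 4.35·194 + 18.29·818 + 7.35·185 = 18568.79.
Deflator = Nominal/Real × 100 = 21679.79/18568.79 × 100 = 116.754.

116.75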